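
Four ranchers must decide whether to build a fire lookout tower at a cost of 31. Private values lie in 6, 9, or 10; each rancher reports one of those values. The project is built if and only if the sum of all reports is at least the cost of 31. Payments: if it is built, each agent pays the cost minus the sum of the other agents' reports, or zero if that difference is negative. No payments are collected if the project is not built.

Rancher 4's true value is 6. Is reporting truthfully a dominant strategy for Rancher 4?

Yes

Check each profile of the others' reports and compare truth against every alternative report.
Others report (6, 6, 10): truth gives 0, best alternative gives -3.
Others report (6, 10, 6): truth gives 0, best alternative gives -3.
Others report (10, 6, 6): truth gives 0, best alternative gives -3.
Others report (6, 9, 9): truth gives 0, best alternative gives -1.
Others report (9, 6, 9): truth gives 0, best alternative gives -1.
Others report (9, 9, 6): truth gives 0, best alternative gives -1.
(Remaining 21 profiles checked similarly; truth is weakly best in each.)
In every case the truthful report is at least as good as any alternative, so it is a dominant strategy.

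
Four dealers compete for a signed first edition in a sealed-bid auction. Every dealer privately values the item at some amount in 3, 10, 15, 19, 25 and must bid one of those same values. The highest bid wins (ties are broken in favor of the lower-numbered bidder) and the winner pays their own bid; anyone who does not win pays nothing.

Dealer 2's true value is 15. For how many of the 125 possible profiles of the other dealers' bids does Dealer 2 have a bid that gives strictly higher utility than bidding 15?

Others bid (3, 3, 3): truth gives 0; bid 10 gives 5 > 0. Violating.
Others bid (3, 3, 10): truth gives 0; bid 10 gives 5 > 0. Violating.
Others bid (3, 10, 3): truth gives 0; bid 10 gives 5 > 0. Violating.
Others bid (3, 10, 10): truth gives 0; bid 10 gives 5 > 0. Violating.
Others bid (3, 3, 15): truth gives 0; no alternative beats it.
Others bid (3, 3, 19): truth gives 0; no alternative beats it.
(Checking all 125 profiles: 4 have a profitable deviation, 121 do not.)

4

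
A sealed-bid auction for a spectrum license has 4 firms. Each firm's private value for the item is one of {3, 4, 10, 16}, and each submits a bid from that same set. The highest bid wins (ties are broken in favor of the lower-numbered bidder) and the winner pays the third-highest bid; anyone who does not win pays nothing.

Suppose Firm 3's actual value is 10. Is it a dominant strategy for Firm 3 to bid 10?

No

Consider the case where Firm 1 bids 3, Firm 2 bids 3 and Firm 4 bids 16.
Truthful bid 10: loses, pays 0, utility 0.
Bid 16 instead: wins, pays 3, utility 10 - 3 = 7.
Since 7 > 0, bidding 16 is strictly better here, so truthful bidding is not dominant.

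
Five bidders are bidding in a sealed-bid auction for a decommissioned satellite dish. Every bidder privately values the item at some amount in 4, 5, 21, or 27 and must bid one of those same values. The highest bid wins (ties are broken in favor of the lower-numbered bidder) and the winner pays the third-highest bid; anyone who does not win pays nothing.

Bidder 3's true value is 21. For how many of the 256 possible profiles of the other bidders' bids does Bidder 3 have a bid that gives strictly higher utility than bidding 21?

32

Others bid (4, 4, 4, 27): truth gives 0; bid 27 gives 17 > 0. Violating.
Others bid (4, 4, 5, 27): truth gives 0; bid 27 gives 16 > 0. Violating.
Others bid (4, 4, 27, 4): truth gives 0; bid 27 gives 17 > 0. Violating.
Others bid (4, 4, 27, 5): truth gives 0; bid 27 gives 16 > 0. Violating.
Others bid (4, 4, 4, 4): truth gives 17; no alternative beats it.
Others bid (4, 4, 4, 5): truth gives 17; no alternative beats it.
(Checking all 256 profiles: 32 have a profitable deviation, 224 do not.)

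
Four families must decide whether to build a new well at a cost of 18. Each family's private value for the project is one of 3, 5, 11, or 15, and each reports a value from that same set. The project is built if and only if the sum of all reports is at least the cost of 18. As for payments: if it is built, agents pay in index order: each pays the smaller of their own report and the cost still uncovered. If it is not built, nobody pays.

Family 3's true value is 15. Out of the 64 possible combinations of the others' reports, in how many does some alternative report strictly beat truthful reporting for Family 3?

22

Others report (3, 3, 3): truth gives 3; report 11 gives 4 > 3. Violating.
Others report (3, 3, 5): truth gives 3; report 11 gives 4 > 3. Violating.
Others report (3, 3, 11): truth gives 3; report 3 gives 12 > 3. Violating.
Others report (3, 3, 15): truth gives 3; report 3 gives 12 > 3. Violating.
Others report (3, 5, 3): truth gives 5; no alternative beats it.
Others report (3, 15, 3): truth gives 15; no alternative beats it.
(Checking all 64 profiles: 22 have a profitable deviation, 42 do not.)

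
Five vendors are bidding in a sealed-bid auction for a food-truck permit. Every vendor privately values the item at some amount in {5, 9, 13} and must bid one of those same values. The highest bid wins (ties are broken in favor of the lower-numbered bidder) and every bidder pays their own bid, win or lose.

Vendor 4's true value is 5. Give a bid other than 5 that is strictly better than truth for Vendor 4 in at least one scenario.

9

Suppose Vendor 1 bids 5, Vendor 2 bids 5, Vendor 3 bids 5 and Vendor 5 bids 5.
Bid 5: loses but pays 5, utility -5.
Bid 9: wins, pays 9, utility 5 - 9 = -4.
So bidding 9 beats truth here (-4 > -5).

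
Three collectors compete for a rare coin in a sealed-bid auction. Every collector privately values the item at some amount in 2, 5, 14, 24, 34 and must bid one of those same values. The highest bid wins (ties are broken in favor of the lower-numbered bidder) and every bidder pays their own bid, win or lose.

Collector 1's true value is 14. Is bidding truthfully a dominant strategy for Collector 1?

No

Consider the case where Collector 2 bids 2 and Collector 3 bids 2.
Truthful bid 14: wins, pays 14, utility 14 - 14 = 0.
Bid 2 instead: wins, pays 2, utility 14 - 2 = 12.
Since 12 > 0, bidding 2 is strictly better here, so truthful bidding is not dominant.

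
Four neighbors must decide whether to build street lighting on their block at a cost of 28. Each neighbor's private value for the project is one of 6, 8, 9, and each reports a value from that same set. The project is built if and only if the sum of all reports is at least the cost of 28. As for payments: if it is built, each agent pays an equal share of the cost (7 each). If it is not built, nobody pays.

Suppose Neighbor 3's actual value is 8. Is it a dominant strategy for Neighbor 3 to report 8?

Check each profile of the others' reports and compare truth against every alternative report.
Others report (6, 6, 8): truth gives 1, best alternative gives 1.
Others report (6, 6, 9): truth gives 1, best alternative gives 1.
Others report (6, 8, 6): truth gives 1, best alternative gives 1.
Others report (6, 8, 8): truth gives 1, best alternative gives 1.
Others report (6, 8, 9): truth gives 1, best alternative gives 1.
Others report (6, 9, 6): truth gives 1, best alternative gives 1.
(Remaining 21 profiles checked similarly; truth is weakly best in each.)
In every case the truthful report is at least as good as any alternative, so it is a dominant strategy.

Yes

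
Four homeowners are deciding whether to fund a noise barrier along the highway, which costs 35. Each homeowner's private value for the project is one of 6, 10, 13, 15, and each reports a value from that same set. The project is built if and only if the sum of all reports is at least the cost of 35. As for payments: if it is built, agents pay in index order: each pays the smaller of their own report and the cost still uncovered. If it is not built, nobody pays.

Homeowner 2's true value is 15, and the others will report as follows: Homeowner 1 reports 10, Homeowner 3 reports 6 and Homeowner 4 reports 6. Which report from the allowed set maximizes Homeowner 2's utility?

13

Report 6: project not built, utility 0.
Report 10: project not built, utility 0.
Report 13: project built, pays 13, utility 15 - 13 = 2.
Report 15: project built, pays 15, utility 15 - 15 = 0.
The best choice is 13 with utility 2.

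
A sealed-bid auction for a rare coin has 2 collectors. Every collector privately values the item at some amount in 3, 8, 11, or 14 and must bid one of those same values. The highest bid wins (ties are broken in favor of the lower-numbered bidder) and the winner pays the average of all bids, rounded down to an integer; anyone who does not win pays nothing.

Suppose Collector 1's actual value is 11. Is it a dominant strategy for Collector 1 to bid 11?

No

Consider the case where Collector 2 bids 3.
Truthful bid 11: wins, pays 7, utility 11 - 7 = 4.
Bid 3 instead: wins, pays 3, utility 11 - 3 = 8.
Since 8 > 4, bidding 3 is strictly better here, so truthful bidding is not dominant.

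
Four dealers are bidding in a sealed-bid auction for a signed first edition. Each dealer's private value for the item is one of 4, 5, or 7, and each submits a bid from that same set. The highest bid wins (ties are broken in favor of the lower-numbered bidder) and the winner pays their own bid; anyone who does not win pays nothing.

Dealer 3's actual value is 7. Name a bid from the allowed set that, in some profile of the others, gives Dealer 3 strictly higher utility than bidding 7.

Suppose Dealer 1 bids 4, Dealer 2 bids 4 and Dealer 4 bids 4.
Bid 7: wins, pays 7, utility 7 - 7 = 0.
Bid 5: wins, pays 5, utility 7 - 5 = 2.
So bidding 5 beats truth here (2 > 0).

5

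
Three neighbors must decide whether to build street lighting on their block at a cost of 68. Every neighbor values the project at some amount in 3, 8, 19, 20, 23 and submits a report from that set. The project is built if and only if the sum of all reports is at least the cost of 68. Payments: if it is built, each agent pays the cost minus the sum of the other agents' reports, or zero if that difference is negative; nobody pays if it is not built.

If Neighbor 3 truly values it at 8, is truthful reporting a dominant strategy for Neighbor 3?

Yes

Check each profile of the others' reports and compare truth against every alternative report.
Others report (3, 3): truth gives 0, best alternative gives 0.
Others report (3, 8): truth gives 0, best alternative gives 0.
Others report (3, 19): truth gives 0, best alternative gives 0.
Others report (3, 20): truth gives 0, best alternative gives 0.
Others report (3, 23): truth gives 0, best alternative gives 0.
Others report (8, 3): truth gives 0, best alternative gives 0.
(Remaining 19 profiles checked similarly; truth is weakly best in each.)
In every case the truthful report is at least as good as any alternative, so it is a dominant strategy.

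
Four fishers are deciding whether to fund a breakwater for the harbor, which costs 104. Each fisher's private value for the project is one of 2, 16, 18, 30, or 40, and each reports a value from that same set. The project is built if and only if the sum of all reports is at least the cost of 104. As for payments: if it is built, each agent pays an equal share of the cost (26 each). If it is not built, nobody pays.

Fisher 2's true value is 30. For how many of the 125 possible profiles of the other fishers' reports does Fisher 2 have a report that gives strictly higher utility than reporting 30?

18

Others report (2, 30, 40): truth gives 0; report 40 gives 4 > 0. Violating.
Others report (2, 40, 30): truth gives 0; report 40 gives 4 > 0. Violating.
Others report (16, 16, 40): truth gives 0; report 40 gives 4 > 0. Violating.
Others report (16, 18, 30): truth gives 0; report 40 gives 4 > 0. Violating.
Others report (2, 2, 2): truth gives 0; no alternative beats it.
Others report (2, 2, 16): truth gives 0; no alternative beats it.
(Checking all 125 profiles: 18 have a profitable deviation, 107 do not.)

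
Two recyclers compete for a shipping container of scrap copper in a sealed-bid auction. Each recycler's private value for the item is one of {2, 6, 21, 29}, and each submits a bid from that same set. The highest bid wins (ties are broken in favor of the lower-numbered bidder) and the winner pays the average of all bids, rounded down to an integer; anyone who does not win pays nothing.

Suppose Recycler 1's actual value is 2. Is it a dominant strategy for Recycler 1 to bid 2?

Yes

Check each profile of the others' bids and compare truth against every alternative bid.
Others bid (6): truth gives 0, best alternative gives -4.
Others bid (2): truth gives 0, best alternative gives -2.
Others bid (21): truth gives 0, best alternative gives 0.
Others bid (29): truth gives 0, best alternative gives 0.
In every case the truthful bid is at least as good as any alternative, so it is a dominant strategy.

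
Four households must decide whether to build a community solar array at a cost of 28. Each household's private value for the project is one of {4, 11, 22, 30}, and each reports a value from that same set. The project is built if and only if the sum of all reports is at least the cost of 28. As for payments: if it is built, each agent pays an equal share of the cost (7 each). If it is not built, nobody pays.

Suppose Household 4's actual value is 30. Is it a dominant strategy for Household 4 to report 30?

Yes

Check each profile of the others' reports and compare truth against every alternative report.
Others report (4, 4, 4): truth gives 23, best alternative gives 23.
Others report (4, 4, 11): truth gives 23, best alternative gives 23.
Others report (4, 4, 22): truth gives 23, best alternative gives 23.
Others report (4, 4, 30): truth gives 23, best alternative gives 23.
Others report (4, 11, 4): truth gives 23, best alternative gives 23.
Others report (4, 11, 11): truth gives 23, best alternative gives 23.
(Remaining 58 profiles checked similarly; truth is weakly best in each.)
In every case the truthful report is at least as good as any alternative, so it is a dominant strategy.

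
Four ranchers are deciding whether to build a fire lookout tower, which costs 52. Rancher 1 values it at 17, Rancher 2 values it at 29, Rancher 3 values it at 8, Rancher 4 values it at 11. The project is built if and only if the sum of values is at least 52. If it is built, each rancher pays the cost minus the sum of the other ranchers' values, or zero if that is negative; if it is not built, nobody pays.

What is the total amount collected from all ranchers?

Total value 65 ≥ cost 52, so it is built.
Rancher 1: others sum to 48; max(0, 52 - 48) = 4.
Rancher 2: others sum to 36; max(0, 52 - 36) = 16.
Rancher 3: others sum to 57; max(0, 52 - 57) = 0.
Rancher 4: others sum to 54; max(0, 52 - 54) = 0.
Total collected = 4 + 16 + 0 + 0 = 20.

20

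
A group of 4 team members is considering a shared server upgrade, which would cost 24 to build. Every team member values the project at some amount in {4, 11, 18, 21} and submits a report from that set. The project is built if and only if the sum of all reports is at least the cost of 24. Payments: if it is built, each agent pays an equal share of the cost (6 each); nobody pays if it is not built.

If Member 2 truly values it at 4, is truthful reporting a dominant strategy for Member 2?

Yes

Check each profile of the others' reports and compare truth against every alternative report.
Others report (4, 4, 11): truth gives 0, best alternative gives -2.
Others report (4, 11, 4): truth gives 0, best alternative gives -2.
Others report (11, 4, 4): truth gives 0, best alternative gives -2.
Others report (4, 4, 18): truth gives -2, best alternative gives -2.
Others report (4, 4, 21): truth gives -2, best alternative gives -2.
Others report (4, 11, 11): truth gives -2, best alternative gives -2.
(Remaining 58 profiles checked similarly; truth is weakly best in each.)
In every case the truthful report is at least as good as any alternative, so it is a dominant strategy.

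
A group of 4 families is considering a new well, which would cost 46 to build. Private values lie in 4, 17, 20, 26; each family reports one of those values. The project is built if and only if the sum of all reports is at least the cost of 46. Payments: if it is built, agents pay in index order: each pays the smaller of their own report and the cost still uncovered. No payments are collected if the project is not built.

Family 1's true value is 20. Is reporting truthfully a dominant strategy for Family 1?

Consider the case where Family 2 reports 4, Family 3 reports 4 and Family 4 reports 26.
Truthful report 20: project built, pays 20, utility 20 - 20 = 0.
Report 17 instead: project built, pays 17, utility 20 - 17 = 3.
Since 3 > 0, reporting 17 is strictly better here, so truthful reporting is not dominant.

No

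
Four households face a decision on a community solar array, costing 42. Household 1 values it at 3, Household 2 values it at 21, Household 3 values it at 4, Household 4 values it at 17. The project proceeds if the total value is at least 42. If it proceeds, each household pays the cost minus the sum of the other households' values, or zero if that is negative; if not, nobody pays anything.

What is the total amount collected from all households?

Total value 45 ≥ cost 42, so it is built.
Household 1: others sum to 42; max(0, 42 - 42) = 0.
Household 2: others sum to 24; max(0, 42 - 24) = 18.
Household 3: others sum to 41; max(0, 42 - 41) = 1.
Household 4: others sum to 28; max(0, 42 - 28) = 14.
Total collected = 0 + 18 + 1 + 14 = 33.

33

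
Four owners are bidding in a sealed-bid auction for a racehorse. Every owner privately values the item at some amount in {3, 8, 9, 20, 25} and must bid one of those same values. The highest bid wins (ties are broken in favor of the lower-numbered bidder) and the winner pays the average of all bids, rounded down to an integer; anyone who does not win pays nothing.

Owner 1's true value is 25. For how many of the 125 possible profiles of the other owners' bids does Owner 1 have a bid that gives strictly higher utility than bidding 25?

64

Others bid (3, 3, 3): truth gives 17; bid 3 gives 22 > 17. Violating.
Others bid (3, 3, 8): truth gives 16; bid 8 gives 20 > 16. Violating.
Others bid (3, 3, 9): truth gives 15; bid 9 gives 19 > 15. Violating.
Others bid (3, 3, 20): truth gives 13; bid 20 gives 14 > 13. Violating.
Others bid (3, 3, 25): truth gives 11; no alternative beats it.
Others bid (3, 8, 25): truth gives 10; no alternative beats it.
(Checking all 125 profiles: 64 have a profitable deviation, 61 do not.)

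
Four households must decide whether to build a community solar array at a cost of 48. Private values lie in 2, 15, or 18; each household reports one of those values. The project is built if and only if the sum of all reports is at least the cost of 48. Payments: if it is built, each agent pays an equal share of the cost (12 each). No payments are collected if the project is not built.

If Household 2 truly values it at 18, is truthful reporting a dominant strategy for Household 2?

Yes

Check each profile of the others' reports and compare truth against every alternative report.
Others report (2, 15, 15): truth gives 6, best alternative gives 0.
Others report (15, 2, 15): truth gives 6, best alternative gives 0.
Others report (15, 15, 2): truth gives 6, best alternative gives 0.
Others report (2, 15, 18): truth gives 6, best alternative gives 6.
Others report (2, 18, 15): truth gives 6, best alternative gives 6.
Others report (2, 18, 18): truth gives 6, best alternative gives 6.
(Remaining 21 profiles checked similarly; truth is weakly best in each.)
In every case the truthful report is at least as good as any alternative, so it is a dominant strategy.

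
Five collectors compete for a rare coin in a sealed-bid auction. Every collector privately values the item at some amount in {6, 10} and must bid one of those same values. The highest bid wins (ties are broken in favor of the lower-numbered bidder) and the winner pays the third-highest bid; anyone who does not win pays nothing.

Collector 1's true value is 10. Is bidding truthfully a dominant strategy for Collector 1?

Yes

Check each profile of the others' bids and compare truth against every alternative bid.
Others bid (6, 6, 6, 10): truth gives 4, best alternative gives 0.
Others bid (6, 6, 10, 6): truth gives 4, best alternative gives 0.
Others bid (6, 10, 6, 6): truth gives 4, best alternative gives 0.
Others bid (10, 6, 6, 6): truth gives 4, best alternative gives 0.
Others bid (6, 6, 6, 6): truth gives 4, best alternative gives 4.
Others bid (6, 6, 10, 10): truth gives 0, best alternative gives 0.
(Remaining 10 profiles checked similarly; truth is weakly best in each.)
In every case the truthful bid is at least as good as any alternative, so it is a dominant strategy.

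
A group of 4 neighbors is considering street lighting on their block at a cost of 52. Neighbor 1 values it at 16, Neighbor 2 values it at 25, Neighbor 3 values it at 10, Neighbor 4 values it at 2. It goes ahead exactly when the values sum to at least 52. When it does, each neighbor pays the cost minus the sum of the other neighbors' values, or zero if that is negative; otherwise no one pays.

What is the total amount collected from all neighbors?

Total value 53 ≥ cost 52, so it is built.
Neighbor 1: others sum to 37; max(0, 52 - 37) = 15.
Neighbor 2: others sum to 28; max(0, 52 - 28) = 24.
Neighbor 3: others sum to 43; max(0, 52 - 43) = 9.
Neighbor 4: others sum to 51; max(0, 52 - 51) = 1.
Total collected = 15 + 24 + 9 + 1 = 49.

49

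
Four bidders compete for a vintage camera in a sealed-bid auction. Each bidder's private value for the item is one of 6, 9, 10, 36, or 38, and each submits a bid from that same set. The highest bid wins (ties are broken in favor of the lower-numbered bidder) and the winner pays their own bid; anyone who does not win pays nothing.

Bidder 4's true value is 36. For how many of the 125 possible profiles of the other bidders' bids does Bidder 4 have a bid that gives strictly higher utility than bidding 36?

Others bid (6, 6, 6): truth gives 0; bid 9 gives 27 > 0. Violating.
Others bid (6, 6, 9): truth gives 0; bid 10 gives 26 > 0. Violating.
Others bid (6, 9, 6): truth gives 0; bid 10 gives 26 > 0. Violating.
Others bid (6, 9, 9): truth gives 0; bid 10 gives 26 > 0. Violating.
Others bid (6, 6, 10): truth gives 0; no alternative beats it.
Others bid (6, 6, 36): truth gives 0; no alternative beats it.
(Checking all 125 profiles: 8 have a profitable deviation, 117 do not.)

8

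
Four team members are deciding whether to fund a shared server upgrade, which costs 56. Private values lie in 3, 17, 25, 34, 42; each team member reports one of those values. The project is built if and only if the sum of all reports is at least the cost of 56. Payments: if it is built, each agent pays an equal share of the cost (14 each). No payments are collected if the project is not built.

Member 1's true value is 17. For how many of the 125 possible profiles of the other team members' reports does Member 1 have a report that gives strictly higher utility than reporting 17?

9

Others report (3, 3, 17): truth gives 0; report 34 gives 3 > 0. Violating.
Others report (3, 3, 25): truth gives 0; report 25 gives 3 > 0. Violating.
Others report (3, 17, 3): truth gives 0; report 34 gives 3 > 0. Violating.
Others report (3, 17, 17): truth gives 0; report 25 gives 3 > 0. Violating.
Others report (3, 3, 3): truth gives 0; no alternative beats it.
Others report (3, 3, 34): truth gives 3; no alternative beats it.
(Checking all 125 profiles: 9 have a profitable deviation, 116 do not.)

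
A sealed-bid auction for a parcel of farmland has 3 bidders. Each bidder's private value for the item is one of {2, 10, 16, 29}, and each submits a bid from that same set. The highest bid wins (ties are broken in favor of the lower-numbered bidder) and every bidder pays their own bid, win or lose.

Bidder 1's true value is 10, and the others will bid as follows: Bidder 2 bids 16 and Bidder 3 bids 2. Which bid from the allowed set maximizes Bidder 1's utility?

Bid 2: loses but pays 2, utility -2.
Bid 10: loses but pays 10, utility -10.
Bid 16: wins, pays 16, utility 10 - 16 = -6.
Bid 29: wins, pays 29, utility 10 - 29 = -19.
The best choice is 2 with utility -2.

2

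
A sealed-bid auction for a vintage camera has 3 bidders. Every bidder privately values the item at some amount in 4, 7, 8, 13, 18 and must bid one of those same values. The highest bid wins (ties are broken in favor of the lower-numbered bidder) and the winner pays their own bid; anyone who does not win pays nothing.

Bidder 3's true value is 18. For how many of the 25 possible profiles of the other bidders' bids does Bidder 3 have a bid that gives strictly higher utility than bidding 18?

9

Others bid (4, 4): truth gives 0; bid 7 gives 11 > 0. Violating.
Others bid (4, 7): truth gives 0; bid 8 gives 10 > 0. Violating.
Others bid (4, 8): truth gives 0; bid 13 gives 5 > 0. Violating.
Others bid (7, 4): truth gives 0; bid 8 gives 10 > 0. Violating.
Others bid (4, 13): truth gives 0; no alternative beats it.
Others bid (4, 18): truth gives 0; no alternative beats it.
(Checking all 25 profiles: 9 have a profitable deviation, 16 do not.)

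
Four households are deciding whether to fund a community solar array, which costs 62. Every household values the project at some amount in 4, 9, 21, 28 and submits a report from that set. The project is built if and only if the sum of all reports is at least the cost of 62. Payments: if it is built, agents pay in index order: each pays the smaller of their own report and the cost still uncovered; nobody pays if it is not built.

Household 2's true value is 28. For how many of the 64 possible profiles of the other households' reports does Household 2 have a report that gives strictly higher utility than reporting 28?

Others report (4, 9, 28): truth gives 0; report 21 gives 7 > 0. Violating.
Others report (4, 21, 21): truth gives 0; report 21 gives 7 > 0. Violating.
Others report (4, 21, 28): truth gives 0; report 9 gives 19 > 0. Violating.
Others report (4, 28, 9): truth gives 0; report 21 gives 7 > 0. Violating.
Others report (4, 4, 4): truth gives 0; no alternative beats it.
Others report (4, 4, 9): truth gives 0; no alternative beats it.
(Checking all 64 profiles: 41 have a profitable deviation, 23 do not.)

41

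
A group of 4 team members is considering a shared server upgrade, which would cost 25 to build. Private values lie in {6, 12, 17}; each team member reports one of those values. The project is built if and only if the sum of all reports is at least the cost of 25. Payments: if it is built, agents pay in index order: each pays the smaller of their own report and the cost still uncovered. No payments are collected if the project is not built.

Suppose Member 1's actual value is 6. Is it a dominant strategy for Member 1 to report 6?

Yes

Check each profile of the others' reports and compare truth against every alternative report.
Others report (6, 6, 6): truth gives 0, best alternative gives -6.
Others report (6, 6, 12): truth gives 0, best alternative gives -6.
Others report (6, 6, 17): truth gives 0, best alternative gives -6.
Others report (6, 12, 6): truth gives 0, best alternative gives -6.
Others report (6, 12, 12): truth gives 0, best alternative gives -6.
Others report (6, 12, 17): truth gives 0, best alternative gives -6.
(Remaining 21 profiles checked similarly; truth is weakly best in each.)
In every case the truthful report is at least as good as any alternative, so it is a dominant strategy.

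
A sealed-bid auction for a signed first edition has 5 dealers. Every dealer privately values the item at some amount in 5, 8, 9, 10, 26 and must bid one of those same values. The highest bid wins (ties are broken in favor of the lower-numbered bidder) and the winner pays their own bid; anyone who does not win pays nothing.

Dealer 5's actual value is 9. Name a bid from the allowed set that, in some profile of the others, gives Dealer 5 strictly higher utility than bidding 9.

8

Suppose Dealer 1 bids 5, Dealer 2 bids 5, Dealer 3 bids 5 and Dealer 4 bids 5.
Bid 9: wins, pays 9, utility 9 - 9 = 0.
Bid 8: wins, pays 8, utility 9 - 8 = 1.
So bidding 8 beats truth here (1 > 0).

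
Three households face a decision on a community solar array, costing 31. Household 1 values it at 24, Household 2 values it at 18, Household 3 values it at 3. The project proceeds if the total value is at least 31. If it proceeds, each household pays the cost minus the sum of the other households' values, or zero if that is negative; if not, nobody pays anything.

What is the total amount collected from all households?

14

Total value 45 ≥ cost 31, so it is built.
Household 1: others sum to 21; max(0, 31 - 21) = 10.
Household 2: others sum to 27; max(0, 31 - 27) = 4.
Household 3: others sum to 42; max(0, 31 - 42) = 0.
Total collected = 10 + 4 + 0 = 14.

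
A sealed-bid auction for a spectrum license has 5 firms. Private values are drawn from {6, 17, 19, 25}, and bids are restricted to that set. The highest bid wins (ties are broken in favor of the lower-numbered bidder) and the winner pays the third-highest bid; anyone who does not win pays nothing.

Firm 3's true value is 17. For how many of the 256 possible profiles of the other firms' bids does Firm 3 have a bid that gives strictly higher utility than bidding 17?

8

Others bid (6, 6, 6, 19): truth gives 0; bid 19 gives 11 > 0. Violating.
Others bid (6, 6, 6, 25): truth gives 0; bid 25 gives 11 > 0. Violating.
Others bid (6, 6, 19, 6): truth gives 0; bid 19 gives 11 > 0. Violating.
Others bid (6, 6, 25, 6): truth gives 0; bid 25 gives 11 > 0. Violating.
Others bid (6, 6, 6, 6): truth gives 11; no alternative beats it.
Others bid (6, 6, 6, 17): truth gives 11; no alternative beats it.
(Checking all 256 profiles: 8 have a profitable deviation, 248 do not.)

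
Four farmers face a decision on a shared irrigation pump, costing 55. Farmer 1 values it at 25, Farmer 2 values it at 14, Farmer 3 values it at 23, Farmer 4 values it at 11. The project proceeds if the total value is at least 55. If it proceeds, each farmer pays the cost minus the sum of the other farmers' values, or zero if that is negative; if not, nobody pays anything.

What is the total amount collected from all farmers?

Total value 73 ≥ cost 55, so it is built.
Farmer 1: others sum to 48; max(0, 55 - 48) = 7.
Farmer 2: others sum to 59; max(0, 55 - 59) = 0.
Farmer 3: others sum to 50; max(0, 55 - 50) = 5.
Farmer 4: others sum to 62; max(0, 55 - 62) = 0.
Total collected = 7 + 0 + 5 + 0 = 12.

12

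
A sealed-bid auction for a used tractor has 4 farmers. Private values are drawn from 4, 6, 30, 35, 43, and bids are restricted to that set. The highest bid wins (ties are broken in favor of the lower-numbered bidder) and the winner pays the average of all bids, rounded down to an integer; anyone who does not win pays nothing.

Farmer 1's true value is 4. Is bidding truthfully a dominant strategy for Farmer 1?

Yes

Check each profile of the others' bids and compare truth against every alternative bid.
Others bid (6, 6, 6): truth gives 0, best alternative gives -2.
Others bid (4, 4, 6): truth gives 0, best alternative gives -1.
Others bid (4, 6, 4): truth gives 0, best alternative gives -1.
Others bid (4, 6, 6): truth gives 0, best alternative gives -1.
Others bid (6, 4, 4): truth gives 0, best alternative gives -1.
Others bid (6, 4, 6): truth gives 0, best alternative gives -1.
(Remaining 119 profiles checked similarly; truth is weakly best in each.)
In every case the truthful bid is at least as good as any alternative, so it is a dominant strategy.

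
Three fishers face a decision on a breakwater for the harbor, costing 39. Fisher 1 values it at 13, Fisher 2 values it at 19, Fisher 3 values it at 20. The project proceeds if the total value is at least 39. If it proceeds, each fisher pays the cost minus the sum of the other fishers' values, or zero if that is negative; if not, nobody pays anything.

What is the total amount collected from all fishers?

Total value 52 ≥ cost 39, so it is built.
Fisher 1: others sum to 39; max(0, 39 - 39) = 0.
Fisher 2: others sum to 33; max(0, 39 - 33) = 6.
Fisher 3: others sum to 32; max(0, 39 - 32) = 7.
Total collected = 0 + 6 + 7 = 13.

13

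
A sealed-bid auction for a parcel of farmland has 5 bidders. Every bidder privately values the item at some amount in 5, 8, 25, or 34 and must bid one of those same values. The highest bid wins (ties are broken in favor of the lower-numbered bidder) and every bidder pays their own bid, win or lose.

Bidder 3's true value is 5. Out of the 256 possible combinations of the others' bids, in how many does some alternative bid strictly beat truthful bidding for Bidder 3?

4

Others bid (5, 5, 5, 5): truth gives -5; bid 8 gives -3 > -5. Violating.
Others bid (5, 5, 5, 8): truth gives -5; bid 8 gives -3 > -5. Violating.
Others bid (5, 5, 8, 5): truth gives -5; bid 8 gives -3 > -5. Violating.
Others bid (5, 5, 8, 8): truth gives -5; bid 8 gives -3 > -5. Violating.
Others bid (5, 5, 5, 25): truth gives -5; no alternative beats it.
Others bid (5, 5, 5, 34): truth gives -5; no alternative beats it.
(Checking all 256 profiles: 4 have a profitable deviation, 252 do not.)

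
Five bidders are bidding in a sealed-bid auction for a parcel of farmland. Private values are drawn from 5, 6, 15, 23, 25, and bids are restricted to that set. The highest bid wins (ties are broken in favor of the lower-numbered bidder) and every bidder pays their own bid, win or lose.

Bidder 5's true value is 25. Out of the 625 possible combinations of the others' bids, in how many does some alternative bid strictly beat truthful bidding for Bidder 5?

450

Others bid (5, 5, 5, 5): truth gives 0; bid 6 gives 19 > 0. Violating.
Others bid (5, 5, 5, 6): truth gives 0; bid 15 gives 10 > 0. Violating.
Others bid (5, 5, 5, 15): truth gives 0; bid 23 gives 2 > 0. Violating.
Others bid (5, 5, 5, 25): truth gives -25; bid 5 gives -5 > -25. Violating.
Others bid (5, 5, 5, 23): truth gives 0; no alternative beats it.
Others bid (5, 5, 6, 23): truth gives 0; no alternative beats it.
(Checking all 625 profiles: 450 have a profitable deviation, 175 do not.)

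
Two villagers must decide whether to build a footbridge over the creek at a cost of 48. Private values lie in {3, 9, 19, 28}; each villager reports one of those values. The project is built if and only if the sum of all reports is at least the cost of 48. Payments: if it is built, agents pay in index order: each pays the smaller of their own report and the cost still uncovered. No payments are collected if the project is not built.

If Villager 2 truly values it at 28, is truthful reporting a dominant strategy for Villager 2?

Check each profile of the others' reports and compare truth against every alternative report.
Others report (28): truth gives 8, best alternative gives 0.
Others report (3): truth gives 0, best alternative gives 0.
Others report (9): truth gives 0, best alternative gives 0.
Others report (19): truth gives 0, best alternative gives 0.
In every case the truthful report is at least as good as any alternative, so it is a dominant strategy.

Yes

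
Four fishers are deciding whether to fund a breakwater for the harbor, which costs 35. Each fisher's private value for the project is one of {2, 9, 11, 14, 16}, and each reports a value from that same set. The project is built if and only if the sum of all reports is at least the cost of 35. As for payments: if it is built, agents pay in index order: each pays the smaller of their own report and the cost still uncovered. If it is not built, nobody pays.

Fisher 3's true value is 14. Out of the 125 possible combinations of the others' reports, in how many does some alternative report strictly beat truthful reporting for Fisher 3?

Others report (2, 9, 14): truth gives 0; report 11 gives 3 > 0. Violating.
Others report (2, 9, 16): truth gives 0; report 9 gives 5 > 0. Violating.
Others report (2, 11, 11): truth gives 0; report 11 gives 3 > 0. Violating.
Others report (2, 11, 14): truth gives 0; report 9 gives 5 > 0. Violating.
Others report (2, 2, 2): truth gives 0; no alternative beats it.
Others report (2, 2, 9): truth gives 0; no alternative beats it.
(Checking all 125 profiles: 98 have a profitable deviation, 27 do not.)

98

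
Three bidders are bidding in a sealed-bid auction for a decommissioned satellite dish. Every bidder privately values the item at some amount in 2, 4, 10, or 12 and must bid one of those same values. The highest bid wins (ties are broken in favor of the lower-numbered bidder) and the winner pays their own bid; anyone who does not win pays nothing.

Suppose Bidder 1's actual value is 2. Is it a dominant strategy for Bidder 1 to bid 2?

Yes

Check each profile of the others' bids and compare truth against every alternative bid.
Others bid (2, 2): truth gives 0, best alternative gives -2.
Others bid (2, 4): truth gives 0, best alternative gives -2.
Others bid (4, 2): truth gives 0, best alternative gives -2.
Others bid (4, 4): truth gives 0, best alternative gives -2.
Others bid (2, 10): truth gives 0, best alternative gives 0.
Others bid (2, 12): truth gives 0, best alternative gives 0.
(Remaining 10 profiles checked similarly; truth is weakly best in each.)
In every case the truthful bid is at least as good as any alternative, so it is a dominant strategy.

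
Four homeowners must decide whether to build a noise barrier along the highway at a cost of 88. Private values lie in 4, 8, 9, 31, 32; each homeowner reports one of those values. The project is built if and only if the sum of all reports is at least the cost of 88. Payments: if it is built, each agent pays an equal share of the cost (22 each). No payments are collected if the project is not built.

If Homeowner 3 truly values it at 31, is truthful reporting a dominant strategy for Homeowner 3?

Yes

Check each profile of the others' reports and compare truth against every alternative report.
Others report (4, 31, 31): truth gives 9, best alternative gives 9.
Others report (4, 31, 32): truth gives 9, best alternative gives 9.
Others report (4, 32, 31): truth gives 9, best alternative gives 9.
Others report (4, 32, 32): truth gives 9, best alternative gives 9.
Others report (8, 31, 31): truth gives 9, best alternative gives 9.
Others report (8, 31, 32): truth gives 9, best alternative gives 9.
(Remaining 119 profiles checked similarly; truth is weakly best in each.)
In every case the truthful report is at least as good as any alternative, so it is a dominant strategy.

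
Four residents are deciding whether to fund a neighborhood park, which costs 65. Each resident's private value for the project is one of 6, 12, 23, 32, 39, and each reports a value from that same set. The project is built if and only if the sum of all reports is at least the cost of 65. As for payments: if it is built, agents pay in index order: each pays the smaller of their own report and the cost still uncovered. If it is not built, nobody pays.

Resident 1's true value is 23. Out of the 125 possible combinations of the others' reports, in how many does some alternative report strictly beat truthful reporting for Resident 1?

90

Others report (6, 12, 39): truth gives 0; report 12 gives 11 > 0. Violating.
Others report (6, 23, 32): truth gives 0; report 6 gives 17 > 0. Violating.
Others report (6, 23, 39): truth gives 0; report 6 gives 17 > 0. Violating.
Others report (6, 32, 23): truth gives 0; report 6 gives 17 > 0. Violating.
Others report (6, 6, 6): truth gives 0; no alternative beats it.
Others report (6, 6, 12): truth gives 0; no alternative beats it.
(Checking all 125 profiles: 90 have a profitable deviation, 35 do not.)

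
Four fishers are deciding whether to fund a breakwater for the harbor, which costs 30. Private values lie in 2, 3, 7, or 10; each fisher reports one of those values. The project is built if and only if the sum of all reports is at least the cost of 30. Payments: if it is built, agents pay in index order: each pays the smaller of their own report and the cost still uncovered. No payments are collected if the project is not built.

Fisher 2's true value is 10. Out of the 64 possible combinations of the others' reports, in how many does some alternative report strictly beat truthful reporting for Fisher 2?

Others report (3, 10, 10): truth gives 0; report 7 gives 3 > 0. Violating.
Others report (7, 7, 10): truth gives 0; report 7 gives 3 > 0. Violating.
Others report (7, 10, 7): truth gives 0; report 7 gives 3 > 0. Violating.
Others report (7, 10, 10): truth gives 0; report 3 gives 7 > 0. Violating.
Others report (2, 2, 2): truth gives 0; no alternative beats it.
Others report (2, 2, 3): truth gives 0; no alternative beats it.
(Checking all 64 profiles: 10 have a profitable deviation, 54 do not.)

10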